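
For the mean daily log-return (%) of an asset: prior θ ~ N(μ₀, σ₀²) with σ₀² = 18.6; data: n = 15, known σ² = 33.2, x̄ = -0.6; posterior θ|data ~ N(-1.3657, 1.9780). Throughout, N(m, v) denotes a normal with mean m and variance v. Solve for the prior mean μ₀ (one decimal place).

The posterior mean is a precision-weighted average: μ_n = (τ₀μ₀ + τ_data·x̄)/(τ₀+τ_data), with τ₀=1/σ₀² and τ_data=n/σ².
Here τ₀ = 1/18.6 = 0.053763 and τ_data = 15/33.2 = 0.451807, so τ_n = 0.505570.
Rearranging for μ₀: μ₀ = (μ_n·τ_n − τ_data·x̄)/τ₀ = (-1.3657·0.505570 − 0.451807·-0.6) / 0.053763 = -0.419373/0.053763 ≈ -7.8.

μ₀ = -7.8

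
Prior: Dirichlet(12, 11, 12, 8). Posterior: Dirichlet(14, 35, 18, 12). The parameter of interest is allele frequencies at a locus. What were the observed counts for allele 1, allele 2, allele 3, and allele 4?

For a Dirichlet(α) prior with multinomial counts c, the posterior is Dirichlet(α + c) componentwise.
Counts are posterior − prior componentwise: 14−12=2, 35−11=24, 18−12=6, 12−8=4.

counts (2, 24, 6, 4)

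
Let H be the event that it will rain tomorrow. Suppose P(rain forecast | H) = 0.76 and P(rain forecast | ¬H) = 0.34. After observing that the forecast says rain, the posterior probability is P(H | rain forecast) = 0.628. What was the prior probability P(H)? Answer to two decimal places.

P(H) = 0.43

In odds form, posterior odds = prior odds × likelihood ratio, so prior odds = posterior odds ÷ LR.
Posterior odds = 0.628/(1−0.628) = 1.6882. LR = 0.76/0.34 = 2.2353.
Prior odds = 1.6882/2.2353 = 0.7552, so P(H) = 0.7552/(1+0.7552) ≈ 0.43.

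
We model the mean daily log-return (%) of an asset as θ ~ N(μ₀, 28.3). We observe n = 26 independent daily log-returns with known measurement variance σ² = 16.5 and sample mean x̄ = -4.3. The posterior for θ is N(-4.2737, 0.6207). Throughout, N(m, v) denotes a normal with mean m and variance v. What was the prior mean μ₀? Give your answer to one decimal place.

μ₀ = -3.1

The posterior mean is a precision-weighted average: μ_n = (τ₀μ₀ + τ_data·x̄)/(τ₀+τ_data), with τ₀=1/σ₀² and τ_data=n/σ².
Here τ₀ = 1/28.3 = 0.035336 and τ_data = 26/16.5 = 1.575758, so τ_n = 1.611094.
Rearranging for μ₀: μ₀ = (μ_n·τ_n − τ_data·x̄)/τ₀ = (-4.2737·1.611094 − 1.575758·-4.3) / 0.035336 = -0.109573/0.035336 ≈ -3.1.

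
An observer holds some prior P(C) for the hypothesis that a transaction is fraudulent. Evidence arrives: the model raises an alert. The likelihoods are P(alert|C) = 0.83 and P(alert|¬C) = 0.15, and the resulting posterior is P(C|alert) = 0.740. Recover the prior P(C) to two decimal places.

In odds form, posterior odds = prior odds × likelihood ratio, so prior odds = posterior odds ÷ LR.
Posterior odds = 0.740/(1−0.740) = 2.8462. LR = 0.83/0.15 = 5.5333.
Prior odds = 2.8462/5.5333 = 0.5144, so P(C) = 0.5144/(1+0.5144) ≈ 0.34.

P(C) = 0.34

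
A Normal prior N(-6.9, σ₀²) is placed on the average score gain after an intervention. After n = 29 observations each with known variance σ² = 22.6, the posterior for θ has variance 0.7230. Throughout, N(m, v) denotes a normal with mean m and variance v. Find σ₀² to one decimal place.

σ₀² = 10.0

For the Normal–Normal model with known σ², precisions add: τ_n = τ₀ + n/σ².
So 1/σ₀² = 1/0.7230 − 29/22.6 = 1.383126 − 1.283186 = 0.099940.
Hence σ₀² = 1/0.099940 ≈ 10.0.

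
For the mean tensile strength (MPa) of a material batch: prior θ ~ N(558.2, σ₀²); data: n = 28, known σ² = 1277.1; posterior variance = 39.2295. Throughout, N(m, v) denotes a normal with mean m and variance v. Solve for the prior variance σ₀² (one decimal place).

For the Normal–Normal model with known σ², precisions add: τ_n = τ₀ + n/σ².
So 1/σ₀² = 1/39.2295 − 28/1277.1 = 0.025491 − 0.021925 = 0.003566.
Hence σ₀² = 1/0.003566 ≈ 280.4.

σ₀² = 280.4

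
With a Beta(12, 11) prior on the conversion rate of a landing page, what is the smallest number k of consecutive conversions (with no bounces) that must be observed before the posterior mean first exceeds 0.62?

After k conversions and 0 bounces the posterior is Beta(12+k, 11), with mean (12+k)/(12+11+k).
Set (12+k)/(23+k) > 0.62 and solve: k > (0.62·23 − 12)/(1 − 0.62) = 5.947.
The smallest integer exceeding 5.947 is 6.

k = 6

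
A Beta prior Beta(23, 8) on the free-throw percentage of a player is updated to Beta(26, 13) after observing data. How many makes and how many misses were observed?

3 makes and 5 misses

A Beta(a, b) prior with s successes and f failures in binomial data gives a Beta(a+s, b+f) posterior.
So s = 26 − 23 = 3 and f = 13 − 8 = 5.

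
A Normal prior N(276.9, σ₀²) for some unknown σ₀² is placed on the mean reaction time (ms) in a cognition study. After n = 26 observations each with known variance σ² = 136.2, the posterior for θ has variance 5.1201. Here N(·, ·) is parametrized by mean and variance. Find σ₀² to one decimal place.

σ₀² = 226.6

For the Normal–Normal model with known σ², precisions add: τ_n = τ₀ + n/σ².
So 1/σ₀² = 1/5.1201 − 26/136.2 = 0.195309 − 0.190896 = 0.004413.
Hence σ₀² = 1/0.004413 ≈ 226.6.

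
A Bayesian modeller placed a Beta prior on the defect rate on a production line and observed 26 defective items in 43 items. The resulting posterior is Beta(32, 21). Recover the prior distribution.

Beta(6, 4)

A Beta(α, β) prior with s successes and f failures in binomial data gives a Beta(α+s, β+f) posterior.
Subtract the data counts: 32−26=6, 21−17=4.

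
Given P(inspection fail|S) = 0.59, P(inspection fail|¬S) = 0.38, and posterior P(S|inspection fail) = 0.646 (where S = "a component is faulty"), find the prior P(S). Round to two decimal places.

P(S) = 0.54

Bayes' rule in odds form gives O(S|E) = O(S)·[P(E|S)/P(E|¬S)], hence O(S) = O(S|E)/LR.
Posterior odds = 0.646/(1−0.646) = 1.8249. LR = 0.59/0.38 = 1.5526.
Prior odds = 1.8249/1.5526 = 1.1754, so P(S) = 1.1754/(1+1.1754) ≈ 0.54.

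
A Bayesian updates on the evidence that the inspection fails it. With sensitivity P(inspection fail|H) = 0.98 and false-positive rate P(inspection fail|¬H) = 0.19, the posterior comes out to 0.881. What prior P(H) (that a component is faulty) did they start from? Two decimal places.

P(H) = 0.59

In odds form, posterior odds = prior odds × likelihood ratio, so prior odds = posterior odds ÷ LR.
Posterior odds = 0.881/(1−0.881) = 7.4034. LR = 0.98/0.19 = 5.1579.
Prior odds = 7.4034/5.1579 = 1.4354, so P(H) = 1.4354/(1+1.4354) ≈ 0.59.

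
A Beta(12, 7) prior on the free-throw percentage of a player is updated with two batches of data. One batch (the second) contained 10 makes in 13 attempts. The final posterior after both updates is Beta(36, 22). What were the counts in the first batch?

Because Beta–binomial updating is additive in the counts, the combined data contributed (α_post−α_prior, β_post−β_prior) successes and failures.
Total across both batches: 36−12=24 makes, 22−7=15 misses.
Subtract the second batch: 24−10=14 makes and 15−3=12 misses.

14 makes and 12 misses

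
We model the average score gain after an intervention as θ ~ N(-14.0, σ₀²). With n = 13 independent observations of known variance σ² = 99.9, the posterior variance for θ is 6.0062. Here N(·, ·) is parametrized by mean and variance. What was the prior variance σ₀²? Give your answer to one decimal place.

σ₀² = 27.5

For the Normal–Normal model with known σ², precisions add: τ_n = τ₀ + n/σ².
So 1/σ₀² = 1/6.0062 − 13/99.9 = 0.166495 − 0.130130 = 0.036365.
Hence σ₀² = 1/0.036365 ≈ 27.5.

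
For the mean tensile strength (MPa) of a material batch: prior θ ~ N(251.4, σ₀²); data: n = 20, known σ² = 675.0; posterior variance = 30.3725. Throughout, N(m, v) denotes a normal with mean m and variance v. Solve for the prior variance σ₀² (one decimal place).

σ₀² = 303.5

Posterior precision equals prior precision plus data precision: 1/σ_n² = 1/σ₀² + n/σ².
So 1/σ₀² = 1/30.3725 − 20/675.0 = 0.032925 − 0.029630 = 0.003295.
Hence σ₀² = 1/0.003295 ≈ 303.5.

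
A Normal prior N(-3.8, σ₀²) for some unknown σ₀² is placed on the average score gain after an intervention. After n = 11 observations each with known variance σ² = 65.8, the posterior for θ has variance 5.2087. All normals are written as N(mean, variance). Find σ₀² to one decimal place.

For the Normal–Normal model with known σ², precisions add: τ_n = τ₀ + n/σ².
So 1/σ₀² = 1/5.2087 − 11/65.8 = 0.191986 − 0.167173 = 0.024813.
Hence σ₀² = 1/0.024813 ≈ 40.3.

σ₀² = 40.3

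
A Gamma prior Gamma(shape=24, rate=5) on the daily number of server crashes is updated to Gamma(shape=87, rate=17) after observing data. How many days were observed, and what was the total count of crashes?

A Gamma(α, β) prior (rate parametrization) on a Poisson rate with n observations summing to S gives posterior Gamma(α+S, β+n).
Matching: Σxᵢ = 87 − 24 = 63 and n = 17 − 5 = 12.

n = 12 days with total 63 crashes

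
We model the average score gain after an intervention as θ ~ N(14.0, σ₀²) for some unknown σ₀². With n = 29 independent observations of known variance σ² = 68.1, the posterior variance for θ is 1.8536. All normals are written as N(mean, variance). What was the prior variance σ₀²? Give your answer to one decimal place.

σ₀² = 8.8

Posterior precision equals prior precision plus data precision: 1/σ_n² = 1/σ₀² + n/σ².
So 1/σ₀² = 1/1.8536 − 29/68.1 = 0.539491 − 0.425844 = 0.113647.
Hence σ₀² = 1/0.113647 ≈ 8.8.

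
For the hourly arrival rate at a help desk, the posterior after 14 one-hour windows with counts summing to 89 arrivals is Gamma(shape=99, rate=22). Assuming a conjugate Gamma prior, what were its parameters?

Gamma(shape=10, rate=8)

Gamma–Poisson conjugacy: posterior shape = α + Σxᵢ, posterior rate = β + n.
So α = 99 − 89 = 10 and β = 22 − 14 = 8.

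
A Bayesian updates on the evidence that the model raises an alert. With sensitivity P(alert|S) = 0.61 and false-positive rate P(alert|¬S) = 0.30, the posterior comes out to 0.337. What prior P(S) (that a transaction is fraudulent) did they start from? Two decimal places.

In odds form, posterior odds = prior odds × likelihood ratio, so prior odds = posterior odds ÷ LR.
Posterior odds = 0.337/(1−0.337) = 0.5083. LR = 0.61/0.30 = 2.0333.
Prior odds = 0.5083/2.0333 = 0.2500, so P(S) = 0.2500/(1+0.2500) ≈ 0.20.

P(S) = 0.20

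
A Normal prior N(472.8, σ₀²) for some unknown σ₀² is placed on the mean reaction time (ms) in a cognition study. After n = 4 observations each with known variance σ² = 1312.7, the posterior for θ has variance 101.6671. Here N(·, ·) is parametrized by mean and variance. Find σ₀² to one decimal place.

For the Normal–Normal model with known σ², precisions add: τ_n = τ₀ + n/σ².
So 1/σ₀² = 1/101.6671 − 4/1312.7 = 0.009836 − 0.003047 = 0.006789.
Hence σ₀² = 1/0.006789 ≈ 147.3.

σ₀² = 147.3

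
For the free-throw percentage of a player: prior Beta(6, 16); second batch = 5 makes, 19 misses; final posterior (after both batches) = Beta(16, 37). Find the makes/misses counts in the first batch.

Sequential conjugate updates are equivalent to a single update on the pooled data, so total successes = posterior α − prior α and total failures = posterior β − prior β.
Total across both batches: 16−6=10 makes, 37−16=21 misses.
Subtract the second batch: 10−5=5 makes and 21−19=2 misses.

5 makes and 2 misses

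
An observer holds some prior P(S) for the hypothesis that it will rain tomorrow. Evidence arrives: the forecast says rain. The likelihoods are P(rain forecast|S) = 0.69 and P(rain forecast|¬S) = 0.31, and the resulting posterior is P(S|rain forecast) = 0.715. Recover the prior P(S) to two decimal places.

P(S) = 0.53

Bayes' rule in odds form gives O(S|E) = O(S)·[P(E|S)/P(E|¬S)], hence O(S) = O(S|E)/LR.
Posterior odds = 0.715/(1−0.715) = 2.5088. LR = 0.69/0.31 = 2.2258.
Prior odds = 2.5088/2.2258 = 1.1271, so P(S) = 1.1271/(1+1.1271) ≈ 0.53.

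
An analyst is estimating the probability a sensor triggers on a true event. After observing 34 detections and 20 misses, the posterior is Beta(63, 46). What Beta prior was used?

Beta is conjugate to the binomial likelihood: posterior = Beta(a+s, b+f).
Subtract the data counts: 63−34=29, 46−20=26.

Beta(29, 26)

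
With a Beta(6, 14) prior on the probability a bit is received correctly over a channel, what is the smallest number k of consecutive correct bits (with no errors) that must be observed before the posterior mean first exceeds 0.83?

After k correct bits and 0 errors the posterior is Beta(6+k, 14), with mean (6+k)/(6+14+k).
Set (6+k)/(20+k) > 0.83 and solve: k > (0.83·20 − 6)/(1 − 0.83) = 62.353.
The smallest integer exceeding 62.353 is 63.

k = 63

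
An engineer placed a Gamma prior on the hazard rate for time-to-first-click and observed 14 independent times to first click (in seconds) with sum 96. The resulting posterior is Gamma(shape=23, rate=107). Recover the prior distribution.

Gamma(shape=9, rate=11)

Gamma–exponential conjugacy: posterior shape = α + n, posterior rate = β + Σtᵢ.
So α = 23 − 14 = 9 and β = 107 − 96 = 11.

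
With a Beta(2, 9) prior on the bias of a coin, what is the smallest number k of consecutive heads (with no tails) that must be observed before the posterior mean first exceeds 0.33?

After k heads and 0 tails the posterior is Beta(2+k, 9), with mean (2+k)/(2+9+k).
Set (2+k)/(11+k) > 0.33 and solve: k > (0.33·11 − 2)/(1 − 0.33) = 2.433.
The smallest integer exceeding 2.433 is 3, and checking k=3: (5)/(14) = 0.3571 > 0.33.

k = 3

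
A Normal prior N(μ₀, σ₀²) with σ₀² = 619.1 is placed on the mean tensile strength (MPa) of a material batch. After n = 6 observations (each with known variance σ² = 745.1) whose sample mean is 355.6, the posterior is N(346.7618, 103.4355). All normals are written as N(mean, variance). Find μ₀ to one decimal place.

With known observation variance, the Normal–Normal posterior has precision τ_n = τ₀ + n/σ² and mean μ_n = (τ₀μ₀ + (n/σ²)x̄)/τ_n.
Here τ₀ = 1/619.1 = 0.001615 and τ_data = 6/745.1 = 0.008053, so τ_n = 0.009668.
Rearranging for μ₀: μ₀ = (μ_n·τ_n − τ_data·x̄)/τ₀ = (346.7618·0.009668 − 0.008053·355.6) / 0.001615 = 0.488846/0.001615 ≈ 302.7.

μ₀ = 302.7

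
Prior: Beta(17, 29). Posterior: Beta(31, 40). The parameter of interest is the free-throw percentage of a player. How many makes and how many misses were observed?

14 makes and 11 misses

Under Beta–binomial conjugacy the posterior parameters are (α+s, β+f).
So s = 31 − 17 = 14 and f = 40 − 29 = 11.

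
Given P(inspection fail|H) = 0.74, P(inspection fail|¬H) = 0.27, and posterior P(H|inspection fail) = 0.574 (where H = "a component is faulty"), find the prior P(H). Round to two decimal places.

Bayes' rule in odds form gives O(H|E) = O(H)·[P(E|H)/P(E|¬H)], hence O(H) = O(H|E)/LR.
Posterior odds = 0.574/(1−0.574) = 1.3474. LR = 0.74/0.27 = 2.7407.
Prior odds = 1.3474/2.7407 = 0.4916, so P(H) = 0.4916/(1+0.4916) ≈ 0.33.

P(H) = 0.33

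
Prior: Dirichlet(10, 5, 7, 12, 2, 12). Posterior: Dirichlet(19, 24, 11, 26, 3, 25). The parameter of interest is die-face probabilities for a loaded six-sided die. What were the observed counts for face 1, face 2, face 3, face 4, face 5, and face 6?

For a Dirichlet(α) prior with multinomial counts c, the posterior is Dirichlet(α + c) componentwise.
Counts are posterior − prior componentwise: 19−10=9, 24−5=19, 11−7=4, 26−12=14, 3−2=1, 25−12=13.

counts (9, 19, 4, 14, 1, 13)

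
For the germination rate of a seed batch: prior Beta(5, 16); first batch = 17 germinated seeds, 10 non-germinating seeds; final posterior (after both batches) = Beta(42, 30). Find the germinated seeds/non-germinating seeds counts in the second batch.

20 germinated seeds and 4 non-germinating seeds

Because Beta–binomial updating is additive in the counts, the combined data contributed (α_post−α_prior, β_post−β_prior) successes and failures.
Total across both batches: 42−5=37 germinated seeds, 30−16=14 non-germinating seeds.
Subtract the first batch: 37−17=20 germinated seeds and 14−10=4 non-germinating seeds.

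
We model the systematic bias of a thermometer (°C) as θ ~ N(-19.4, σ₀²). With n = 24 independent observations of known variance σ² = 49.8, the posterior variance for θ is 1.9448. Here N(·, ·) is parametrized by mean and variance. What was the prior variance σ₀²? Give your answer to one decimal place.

Posterior precision equals prior precision plus data precision: 1/σ_n² = 1/σ₀² + n/σ².
So 1/σ₀² = 1/1.9448 − 24/49.8 = 0.514192 − 0.481928 = 0.032264.
Hence σ₀² = 1/0.032264 ≈ 31.0.

σ₀² = 31.0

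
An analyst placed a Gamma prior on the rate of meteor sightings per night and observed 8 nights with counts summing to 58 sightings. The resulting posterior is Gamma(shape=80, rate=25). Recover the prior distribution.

A Gamma(α, β) prior (rate parametrization) on a Poisson rate with n observations summing to S gives posterior Gamma(α+S, β+n).
So α = 80 − 58 = 22 and β = 25 − 8 = 17.

Gamma(shape=22, rate=17)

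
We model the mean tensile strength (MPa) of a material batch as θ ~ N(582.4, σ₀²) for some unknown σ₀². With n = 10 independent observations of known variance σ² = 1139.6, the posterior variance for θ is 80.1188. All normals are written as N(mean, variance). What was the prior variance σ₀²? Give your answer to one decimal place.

Posterior precision equals prior precision plus data precision: 1/σ_n² = 1/σ₀² + n/σ².
So 1/σ₀² = 1/80.1188 − 10/1139.6 = 0.012481 − 0.008775 = 0.003706.
Hence σ₀² = 1/0.003706 ≈ 269.8.

σ₀² = 269.8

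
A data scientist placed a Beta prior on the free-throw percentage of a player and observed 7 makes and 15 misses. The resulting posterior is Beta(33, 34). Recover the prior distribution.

Beta(26, 19)

Under Beta–binomial conjugacy the posterior parameters are (α+s, β+f).
Subtract the data counts: 33−7=26, 34−15=19.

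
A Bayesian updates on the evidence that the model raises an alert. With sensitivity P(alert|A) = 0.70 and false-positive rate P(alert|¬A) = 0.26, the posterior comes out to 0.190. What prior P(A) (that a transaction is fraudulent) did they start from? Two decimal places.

P(A) = 0.08

Bayes' rule in odds form gives O(A|E) = O(A)·[P(E|A)/P(E|¬A)], hence O(A) = O(A|E)/LR.
Posterior odds = 0.190/(1−0.190) = 0.2346. LR = 0.70/0.26 = 2.6923.
Prior odds = 0.2346/2.6923 = 0.0871, so P(A) = 0.0871/(1+0.0871) ≈ 0.08.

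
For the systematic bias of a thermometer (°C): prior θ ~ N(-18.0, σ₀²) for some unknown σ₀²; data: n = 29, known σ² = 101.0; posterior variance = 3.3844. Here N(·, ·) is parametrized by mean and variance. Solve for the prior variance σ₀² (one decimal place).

σ₀² = 119.8

For the Normal–Normal model with known σ², precisions add: τ_n = τ₀ + n/σ².
So 1/σ₀² = 1/3.3844 − 29/101.0 = 0.295473 − 0.287129 = 0.008344.
Hence σ₀² = 1/0.008344 ≈ 119.8.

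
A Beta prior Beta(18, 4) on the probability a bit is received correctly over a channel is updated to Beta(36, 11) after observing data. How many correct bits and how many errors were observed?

Beta is conjugate to the binomial likelihood: posterior = Beta(a+s, b+f).
Match parameters: s=36−18=18, f=11−4=7.

18 correct bits and 7 errors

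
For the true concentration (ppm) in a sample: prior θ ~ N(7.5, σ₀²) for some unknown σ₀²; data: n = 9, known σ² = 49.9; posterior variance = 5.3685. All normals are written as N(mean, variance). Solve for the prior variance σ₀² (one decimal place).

σ₀² = 169.2

Posterior precision equals prior precision plus data precision: 1/σ_n² = 1/σ₀² + n/σ².
So 1/σ₀² = 1/5.3685 − 9/49.9 = 0.186272 − 0.180361 = 0.005911.
Hence σ₀² = 1/0.005911 ≈ 169.2.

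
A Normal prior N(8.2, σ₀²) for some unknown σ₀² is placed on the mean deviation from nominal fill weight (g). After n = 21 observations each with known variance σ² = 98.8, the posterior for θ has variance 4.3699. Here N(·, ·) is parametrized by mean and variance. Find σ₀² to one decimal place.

Posterior precision equals prior precision plus data precision: 1/σ_n² = 1/σ₀² + n/σ².
So 1/σ₀² = 1/4.3699 − 21/98.8 = 0.228838 − 0.212551 = 0.016287.
Hence σ₀² = 1/0.016287 ≈ 61.4.

σ₀² = 61.4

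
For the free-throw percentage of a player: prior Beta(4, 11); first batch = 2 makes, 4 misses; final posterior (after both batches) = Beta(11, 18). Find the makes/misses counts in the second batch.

Sequential conjugate updates are equivalent to a single update on the pooled data, so total successes = posterior α − prior α and total failures = posterior β − prior β.
Total across both batches: 11−4=7 makes, 18−11=7 misses.
Subtract the first batch: 7−2=5 makes and 7−4=3 misses.

5 makes and 3 misses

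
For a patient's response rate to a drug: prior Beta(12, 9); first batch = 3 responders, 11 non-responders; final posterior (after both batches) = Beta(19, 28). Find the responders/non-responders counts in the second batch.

4 responders and 8 non-responders

Sequential conjugate updates are equivalent to a single update on the pooled data, so total successes = posterior α − prior α and total failures = posterior β − prior β.
Total across both batches: 19−12=7 responders, 28−9=19 non-responders.
Subtract the first batch: 7−3=4 responders and 19−11=8 non-responders.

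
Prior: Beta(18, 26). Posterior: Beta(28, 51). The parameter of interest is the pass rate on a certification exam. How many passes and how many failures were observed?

Under Beta–binomial conjugacy the posterior parameters are (α+s, β+f).
Match parameters: s=28−18=10, f=51−26=25.

10 passes and 25 failures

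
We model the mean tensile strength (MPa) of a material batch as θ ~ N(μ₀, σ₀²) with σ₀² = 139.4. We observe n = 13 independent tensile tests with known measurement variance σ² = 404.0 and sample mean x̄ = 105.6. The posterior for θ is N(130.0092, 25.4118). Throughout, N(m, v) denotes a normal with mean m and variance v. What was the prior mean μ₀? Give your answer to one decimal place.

μ₀ = 239.5

The posterior mean is a precision-weighted average: μ_n = (τ₀μ₀ + τ_data·x̄)/(τ₀+τ_data), with τ₀=1/σ₀² and τ_data=n/σ².
Here τ₀ = 1/139.4 = 0.007174 and τ_data = 13/404.0 = 0.032178, so τ_n = 0.039352.
Rearranging for μ₀: μ₀ = (μ_n·τ_n − τ_data·x̄)/τ₀ = (130.0092·0.039352 − 0.032178·105.6) / 0.007174 = 1.718125/0.007174 ≈ 239.5.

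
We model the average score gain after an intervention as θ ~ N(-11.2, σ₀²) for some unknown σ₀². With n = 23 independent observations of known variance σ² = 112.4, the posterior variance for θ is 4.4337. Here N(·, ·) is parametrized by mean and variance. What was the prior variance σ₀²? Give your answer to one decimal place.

Posterior precision equals prior precision plus data precision: 1/σ_n² = 1/σ₀² + n/σ².
So 1/σ₀² = 1/4.4337 − 23/112.4 = 0.225545 − 0.204626 = 0.020919.
Hence σ₀² = 1/0.020919 ≈ 47.8.

σ₀² = 47.8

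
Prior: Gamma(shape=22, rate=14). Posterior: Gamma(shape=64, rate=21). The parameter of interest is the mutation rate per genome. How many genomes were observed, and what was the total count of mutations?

n = 7 genomes with total 42 mutations

Gamma–Poisson conjugacy: posterior shape = α + Σxᵢ, posterior rate = β + n.
Matching: Σxᵢ = 64 − 22 = 42 and n = 21 − 14 = 7.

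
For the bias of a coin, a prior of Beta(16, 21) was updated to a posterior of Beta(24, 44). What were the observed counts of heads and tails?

8 heads and 23 tails

Beta is conjugate to the binomial likelihood: posterior = Beta(a+s, b+f).
So s = 24 − 16 = 8 and f = 44 − 21 = 23.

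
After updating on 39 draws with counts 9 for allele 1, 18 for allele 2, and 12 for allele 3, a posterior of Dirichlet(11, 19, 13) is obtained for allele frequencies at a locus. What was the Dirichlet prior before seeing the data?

For a Dirichlet(α) prior with multinomial counts c, the posterior is Dirichlet(α + c) componentwise.
Subtract each count from the matching posterior parameter: 11−9=2, 19−18=1, 13−12=1.

Dirichlet(2, 1, 1)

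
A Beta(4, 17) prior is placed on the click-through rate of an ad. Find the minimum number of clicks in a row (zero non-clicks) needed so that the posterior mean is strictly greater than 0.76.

k = 50

After k clicks and 0 non-clicks the posterior is Beta(4+k, 17), with mean (4+k)/(4+17+k).
Set (4+k)/(21+k) > 0.76 and solve: k > (0.76·21 − 4)/(1 − 0.76) = 49.833.
The smallest integer exceeding 49.833 is 50, and checking k=50: (54)/(71) = 0.7606 > 0.76.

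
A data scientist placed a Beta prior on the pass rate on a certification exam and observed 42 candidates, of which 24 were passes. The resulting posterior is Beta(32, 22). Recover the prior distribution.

Beta is conjugate to the binomial likelihood: posterior = Beta(α+s, β+f).
Subtract the data counts: 32−24=8, 22−18=4.

Beta(8, 4)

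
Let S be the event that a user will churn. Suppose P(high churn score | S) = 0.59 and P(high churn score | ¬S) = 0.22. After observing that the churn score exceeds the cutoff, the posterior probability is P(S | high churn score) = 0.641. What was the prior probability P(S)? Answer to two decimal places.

P(S) = 0.40

Bayes' rule in odds form gives O(S|E) = O(S)·[P(E|S)/P(E|¬S)], hence O(S) = O(S|E)/LR.
Posterior odds = 0.641/(1−0.641) = 1.7855. LR = 0.59/0.22 = 2.6818.
Prior odds = 1.7855/2.6818 = 0.6658, so P(S) = 0.6658/(1+0.6658) ≈ 0.40.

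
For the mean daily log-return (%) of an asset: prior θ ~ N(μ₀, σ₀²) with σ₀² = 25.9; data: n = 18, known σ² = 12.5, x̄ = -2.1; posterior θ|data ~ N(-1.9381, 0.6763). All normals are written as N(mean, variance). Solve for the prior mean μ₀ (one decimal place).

μ₀ = 4.1

The posterior mean is a precision-weighted average: μ_n = (τ₀μ₀ + τ_data·x̄)/(τ₀+τ_data), with τ₀=1/σ₀² and τ_data=n/σ².
Here τ₀ = 1/25.9 = 0.038610 and τ_data = 18/12.5 = 1.440000, so τ_n = 1.478610.
Rearranging for μ₀: μ₀ = (μ_n·τ_n − τ_data·x̄)/τ₀ = (-1.9381·1.478610 − 1.440000·-2.1) / 0.038610 = 0.158306/0.038610 ≈ 4.1.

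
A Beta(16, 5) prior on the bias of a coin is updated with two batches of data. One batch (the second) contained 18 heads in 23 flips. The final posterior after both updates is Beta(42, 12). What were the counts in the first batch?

Sequential conjugate updates are equivalent to a single update on the pooled data, so total successes = posterior α − prior α and total failures = posterior β − prior β.
Total across both batches: 42−16=26 heads, 12−5=7 tails.
Subtract the second batch: 26−18=8 heads and 7−5=2 tails.

8 heads and 2 tails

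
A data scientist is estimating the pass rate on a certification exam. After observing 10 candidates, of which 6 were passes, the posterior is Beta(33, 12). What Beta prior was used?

Beta(27, 8)

Beta is conjugate to the binomial likelihood: posterior = Beta(a+s, b+f).
So a = 33 − 6 = 27 and b = 12 − 4 = 8.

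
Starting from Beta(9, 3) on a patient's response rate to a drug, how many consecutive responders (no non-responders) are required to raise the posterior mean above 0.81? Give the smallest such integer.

After k responders and 0 non-responders the posterior is Beta(9+k, 3), with mean (9+k)/(9+3+k).
Set (9+k)/(12+k) > 0.81 and solve: k > (0.81·12 − 9)/(1 − 0.81) = 3.789.
The smallest integer exceeding 3.789 is 4.

k = 4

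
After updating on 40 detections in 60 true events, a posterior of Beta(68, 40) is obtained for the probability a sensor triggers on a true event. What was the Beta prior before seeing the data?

Beta is conjugate to the binomial likelihood: posterior = Beta(a+s, b+f).
Subtract the data counts: 68−40=28, 40−20=20.

Beta(28, 20)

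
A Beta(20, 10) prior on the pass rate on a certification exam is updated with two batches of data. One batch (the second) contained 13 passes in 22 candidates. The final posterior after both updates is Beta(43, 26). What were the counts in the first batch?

Because Beta–binomial updating is additive in the counts, the combined data contributed (α_post−α_prior, β_post−β_prior) successes and failures.
Total across both batches: 43−20=23 passes, 26−10=16 failures.
Subtract the second batch: 23−13=10 passes and 16−9=7 failures.

10 passes and 7 failures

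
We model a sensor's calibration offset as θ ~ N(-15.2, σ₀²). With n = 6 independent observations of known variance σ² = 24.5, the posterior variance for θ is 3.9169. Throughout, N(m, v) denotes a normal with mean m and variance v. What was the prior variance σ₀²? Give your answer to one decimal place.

For the Normal–Normal model with known σ², precisions add: τ_n = τ₀ + n/σ².
So 1/σ₀² = 1/3.9169 − 6/24.5 = 0.255304 − 0.244898 = 0.010406.
Hence σ₀² = 1/0.010406 ≈ 96.1.

σ₀² = 96.1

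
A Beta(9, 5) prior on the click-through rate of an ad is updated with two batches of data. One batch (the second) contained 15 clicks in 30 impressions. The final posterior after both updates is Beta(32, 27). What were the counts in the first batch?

Sequential conjugate updates are equivalent to a single update on the pooled data, so total successes = posterior α − prior α and total failures = posterior β − prior β.
Total across both batches: 32−9=23 clicks, 27−5=22 non-clicks.
Subtract the second batch: 23−15=8 clicks and 22−15=7 non-clicks.

8 clicks and 7 non-clicks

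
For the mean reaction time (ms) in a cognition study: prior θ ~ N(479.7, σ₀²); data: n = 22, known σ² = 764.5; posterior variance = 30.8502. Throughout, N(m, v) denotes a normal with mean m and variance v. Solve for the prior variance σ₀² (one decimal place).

σ₀² = 274.9

Posterior precision equals prior precision plus data precision: 1/σ_n² = 1/σ₀² + n/σ².
So 1/σ₀² = 1/30.8502 − 22/764.5 = 0.032415 − 0.028777 = 0.003638.
Hence σ₀² = 1/0.003638 ≈ 274.9.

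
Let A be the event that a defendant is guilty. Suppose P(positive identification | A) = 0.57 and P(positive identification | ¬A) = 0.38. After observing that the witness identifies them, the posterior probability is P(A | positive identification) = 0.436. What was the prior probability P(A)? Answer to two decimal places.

P(A) = 0.34

In odds form, posterior odds = prior odds × likelihood ratio, so prior odds = posterior odds ÷ LR.
Posterior odds = 0.436/(1−0.436) = 0.7730. LR = 0.57/0.38 = 1.5000.
Prior odds = 0.7730/1.5000 = 0.5153, so P(A) = 0.5153/(1+0.5153) ≈ 0.34.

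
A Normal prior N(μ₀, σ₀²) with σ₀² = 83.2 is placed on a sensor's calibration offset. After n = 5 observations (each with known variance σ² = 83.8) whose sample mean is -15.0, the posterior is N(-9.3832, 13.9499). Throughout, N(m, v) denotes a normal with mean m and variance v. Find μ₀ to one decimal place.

With known observation variance, the Normal–Normal posterior has precision τ_n = τ₀ + n/σ² and mean μ_n = (τ₀μ₀ + (n/σ²)x̄)/τ_n.
Here τ₀ = 1/83.2 = 0.012019 and τ_data = 5/83.8 = 0.059666, so τ_n = 0.071685.
Rearranging for μ₀: μ₀ = (μ_n·τ_n − τ_data·x̄)/τ₀ = (-9.3832·0.071685 − 0.059666·-15.0) / 0.012019 = 0.222355/0.012019 ≈ 18.5.

μ₀ = 18.5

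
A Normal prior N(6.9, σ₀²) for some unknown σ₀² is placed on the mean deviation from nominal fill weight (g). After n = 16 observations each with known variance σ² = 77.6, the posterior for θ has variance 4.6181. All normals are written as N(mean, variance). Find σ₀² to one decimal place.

σ₀² = 96.6

For the Normal–Normal model with known σ², precisions add: τ_n = τ₀ + n/σ².
So 1/σ₀² = 1/4.6181 − 16/77.6 = 0.216539 − 0.206186 = 0.010353.
Hence σ₀² = 1/0.010353 ≈ 96.6.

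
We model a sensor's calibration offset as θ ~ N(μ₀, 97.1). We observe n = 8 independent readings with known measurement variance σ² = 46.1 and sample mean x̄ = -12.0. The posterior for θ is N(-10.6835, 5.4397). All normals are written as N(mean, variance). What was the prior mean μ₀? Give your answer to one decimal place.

With known observation variance, the Normal–Normal posterior has precision τ_n = τ₀ + n/σ² and mean μ_n = (τ₀μ₀ + (n/σ²)x̄)/τ_n.
Here τ₀ = 1/97.1 = 0.010299 and τ_data = 8/46.1 = 0.173536, so τ_n = 0.183835.
Rearranging for μ₀: μ₀ = (μ_n·τ_n − τ_data·x̄)/τ₀ = (-10.6835·0.183835 − 0.173536·-12.0) / 0.010299 = 0.118431/0.010299 ≈ 11.5.

μ₀ = 11.5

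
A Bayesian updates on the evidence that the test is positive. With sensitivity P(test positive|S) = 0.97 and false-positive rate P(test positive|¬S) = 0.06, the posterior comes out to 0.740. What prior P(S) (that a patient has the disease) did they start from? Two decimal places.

Bayes' rule in odds form gives O(S|E) = O(S)·[P(E|S)/P(E|¬S)], hence O(S) = O(S|E)/LR.
Posterior odds = 0.740/(1−0.740) = 2.8462. LR = 0.97/0.06 = 16.1667.
Prior odds = 2.8462/16.1667 = 0.1761, so P(S) = 0.1761/(1+0.1761) ≈ 0.15.

P(S) = 0.15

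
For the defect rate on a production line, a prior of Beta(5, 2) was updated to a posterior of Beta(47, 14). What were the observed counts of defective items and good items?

42 defective items and 12 good items

Under Beta–binomial conjugacy the posterior parameters are (a+s, b+f).
Match parameters: s=47−5=42, f=14−2=12.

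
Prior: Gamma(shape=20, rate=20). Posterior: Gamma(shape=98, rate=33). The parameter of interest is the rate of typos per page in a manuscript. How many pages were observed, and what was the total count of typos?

n = 13 pages with total 78 typos

A Gamma(α, β) prior (rate parametrization) on a Poisson rate with n observations summing to S gives posterior Gamma(α+S, β+n).
Matching: Σxᵢ = 98 − 20 = 78 and n = 33 − 20 = 13.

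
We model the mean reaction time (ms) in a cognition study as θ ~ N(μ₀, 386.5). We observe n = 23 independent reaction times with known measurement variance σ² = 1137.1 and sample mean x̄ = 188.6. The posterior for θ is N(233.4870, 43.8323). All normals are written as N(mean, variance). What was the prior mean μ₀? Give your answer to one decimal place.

μ₀ = 584.4

The posterior mean is a precision-weighted average: μ_n = (τ₀μ₀ + τ_data·x̄)/(τ₀+τ_data), with τ₀=1/σ₀² and τ_data=n/σ².
Here τ₀ = 1/386.5 = 0.002587 and τ_data = 23/1137.1 = 0.020227, so τ_n = 0.022814.
Rearranging for μ₀: μ₀ = (μ_n·τ_n − τ_data·x̄)/τ₀ = (233.4870·0.022814 − 0.020227·188.6) / 0.002587 = 1.511960/0.002587 ≈ 584.4.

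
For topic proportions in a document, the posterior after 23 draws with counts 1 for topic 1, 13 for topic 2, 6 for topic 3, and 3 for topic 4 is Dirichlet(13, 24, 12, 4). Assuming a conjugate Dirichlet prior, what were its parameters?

For a Dirichlet(α) prior with multinomial counts c, the posterior is Dirichlet(α + c) componentwise.
Subtract each count from the matching posterior parameter: 13−1=12, 24−13=11, 12−6=6, 4−3=1.

Dirichlet(12, 11, 6, 1)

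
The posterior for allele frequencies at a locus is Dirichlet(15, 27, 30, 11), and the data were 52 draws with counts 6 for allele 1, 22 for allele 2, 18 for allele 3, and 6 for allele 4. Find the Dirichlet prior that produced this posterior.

For a Dirichlet(α) prior with multinomial counts c, the posterior is Dirichlet(α + c) componentwise.
Subtract each count from the matching posterior parameter: 15−6=9, 27−22=5, 30−18=12, 11−6=5.

Dirichlet(9, 5, 12, 5)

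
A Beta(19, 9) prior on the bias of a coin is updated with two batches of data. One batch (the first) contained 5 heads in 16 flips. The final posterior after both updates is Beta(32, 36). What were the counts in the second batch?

8 heads and 16 tails

Sequential conjugate updates are equivalent to a single update on the pooled data, so total successes = posterior α − prior α and total failures = posterior β − prior β.
Total across both batches: 32−19=13 heads, 36−9=27 tails.
Subtract the first batch: 13−5=8 heads and 27−11=16 tails.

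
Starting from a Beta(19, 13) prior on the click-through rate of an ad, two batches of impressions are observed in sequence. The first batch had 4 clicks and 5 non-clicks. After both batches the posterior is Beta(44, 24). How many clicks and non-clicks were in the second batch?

21 clicks and 6 non-clicks

Because Beta–binomial updating is additive in the counts, the combined data contributed (α_post−α_prior, β_post−β_prior) successes and failures.
Total across both batches: 44−19=25 clicks, 24−13=11 non-clicks.
Subtract the first batch: 25−4=21 clicks and 11−5=6 non-clicks.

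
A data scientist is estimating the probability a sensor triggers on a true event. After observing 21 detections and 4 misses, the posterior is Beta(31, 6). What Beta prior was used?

Beta(10, 2)

A Beta(α, β) prior with s successes and f failures in binomial data gives a Beta(α+s, β+f) posterior.
So α = 31 − 21 = 10 and β = 6 − 4 = 2.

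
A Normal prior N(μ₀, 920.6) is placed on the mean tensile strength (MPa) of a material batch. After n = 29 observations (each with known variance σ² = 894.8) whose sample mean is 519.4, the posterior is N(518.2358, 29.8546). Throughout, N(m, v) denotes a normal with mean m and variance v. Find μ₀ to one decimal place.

With known observation variance, the Normal–Normal posterior has precision τ_n = τ₀ + n/σ² and mean μ_n = (τ₀μ₀ + (n/σ²)x̄)/τ_n.
Here τ₀ = 1/920.6 = 0.001086 and τ_data = 29/894.8 = 0.032409, so τ_n = 0.033495.
Rearranging for μ₀: μ₀ = (μ_n·τ_n − τ_data·x̄)/τ₀ = (518.2358·0.033495 − 0.032409·519.4) / 0.001086 = 0.525074/0.001086 ≈ 483.5.

μ₀ = 483.5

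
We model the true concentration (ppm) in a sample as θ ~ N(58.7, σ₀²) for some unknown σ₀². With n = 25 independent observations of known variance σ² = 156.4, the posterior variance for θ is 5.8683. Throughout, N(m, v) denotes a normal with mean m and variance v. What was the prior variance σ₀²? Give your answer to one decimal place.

For the Normal–Normal model with known σ², precisions add: τ_n = τ₀ + n/σ².
So 1/σ₀² = 1/5.8683 − 25/156.4 = 0.170407 − 0.159847 = 0.010560.
Hence σ₀² = 1/0.010560 ≈ 94.7.

σ₀² = 94.7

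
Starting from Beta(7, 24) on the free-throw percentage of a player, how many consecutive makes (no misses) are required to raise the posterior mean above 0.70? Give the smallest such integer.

After k makes and 0 misses the posterior is Beta(7+k, 24), with mean (7+k)/(7+24+k).
Set (7+k)/(31+k) > 0.70 and solve: k > (0.70·31 − 7)/(1 − 0.70) = 49.000.
The smallest integer exceeding 49.000 is 50, and checking k=50: (57)/(81) = 0.7037 > 0.70.

k = 50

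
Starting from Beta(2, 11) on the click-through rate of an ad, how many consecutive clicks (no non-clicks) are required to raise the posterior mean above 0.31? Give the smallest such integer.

k = 3

After k clicks and 0 non-clicks the posterior is Beta(2+k, 11), with mean (2+k)/(2+11+k).
Set (2+k)/(13+k) > 0.31 and solve: k > (0.31·13 − 2)/(1 − 0.31) = 2.942.
The smallest integer exceeding 2.942 is 3, and checking k=3: (5)/(16) = 0.3125 > 0.31.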